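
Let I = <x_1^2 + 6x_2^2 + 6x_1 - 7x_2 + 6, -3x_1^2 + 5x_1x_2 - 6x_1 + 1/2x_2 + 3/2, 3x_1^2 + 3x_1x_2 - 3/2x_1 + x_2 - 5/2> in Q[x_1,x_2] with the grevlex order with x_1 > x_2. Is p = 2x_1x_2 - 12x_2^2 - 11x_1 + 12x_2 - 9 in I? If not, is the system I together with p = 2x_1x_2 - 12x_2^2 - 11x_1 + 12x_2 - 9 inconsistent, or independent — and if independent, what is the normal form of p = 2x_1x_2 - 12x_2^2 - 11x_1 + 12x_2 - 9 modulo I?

First compute the reduced Gröbner basis of I by Buchberger's algorithm.
f_1 = x_1^2 + 6x_2^2 + 6x_1 - 7x_2 + 6, LT = x_1^2.
f_2 = -3x_1^2 + 5x_1x_2 - 6x_1 + 1/2x_2 + 3/2, LT = x_1^2.
f_3 = 3x_1^2 + 3x_1x_2 - 3/2x_1 + x_2 - 5/2, LT = x_1^2.

S(f_1,f_2): lcm = x_1^2. S = 5/3x_1x_2 + 6x_2^2 + 4x_1 - 41/6x_2 + 13/2.
  reduce S modulo (f_1, f_2, f_3):
  remainder 5/3x_1x_2 + 6x_2^2 + 4x_1 - 41/6x_2 + 13/2 ≠ 0; add h_4 = 5/3x_1x_2 + 6x_2^2 + 4x_1 - 41/6x_2 + 13/2 to the basis.

S(f_1,f_3): lcm = x_1^2. S = -x_1x_2 + 6x_2^2 + 13/2x_1 - 22/3x_2 + 41/6.
  reduce S modulo (f_1, f_2, f_3, h_4):
  remainder 48/5x_2^2 + 89/10x_1 - 343/30x_2 + 161/15 ≠ 0; add h_5 = 48/5x_2^2 + 89/10x_1 - 343/30x_2 + 161/15 to the basis.

S(f_1,h_4): lcm = x_1^2x_2. S = -18/5x_1x_2^2 + 6x_2^3 - 12/5x_1^2 + 101/10x_1x_2 - 7x_2^2 - 39/10x_1 + 6x_2.
  reduce S modulo (f_1, f_2, f_3, h_4, h_5):
  remainder -58087/23040x_1 - 3367/69120x_2 - 85447/34560 ≠ 0; add h_6 = -58087/23040x_1 - 3367/69120x_2 - 85447/34560 to the basis.

S(h_4,h_5): lcm = x_1x_2^2. S = 18/5x_2^3 - 89/96x_1^2 + 5171/1440x_1x_2 - 41/10x_2^2 - 161/144x_1 + 39/10x_2.
  reduce S modulo (f_1, f_2, f_3, h_4, h_5, h_6):
  remainder 19925705/100374336x_2 - 19925705/100374336 ≠ 0; add h_7 = 19925705/100374336x_2 - 19925705/100374336 to the basis.

The other S-polynomials (S(f_2,f_3), S(f_2,h_4), S(f_3,h_4), S(f_1,h_5), S(f_2,h_5), S(f_3,h_5), S(f_1,h_6), S(f_2,h_6), S(f_3,h_6), S(h_4,h_6), S(h_5,h_6), S(f_1,h_7), S(f_2,h_7), S(f_3,h_7), S(h_4,h_7), S(h_5,h_7), S(h_6,h_7)) all reduce to 0 modulo the current basis, so we have a Gröbner basis.
Inter-reduce: drop elements whose leading term is divisible by another's, tail-reduce, and make monic.
Reduced Gröbner basis: {x_1 + 1, x_2 - 1}.
Label its elements g_1 = x_1 + 1, g_2 = x_2 - 1.

Reduce p = 2x_1x_2 - 12x_2^2 - 11x_1 + 12x_2 - 9 modulo G:
  leading term x_1x_2: subtract (2x_2)·g_1 from 2x_1x_2 - 12x_2^2 - 11x_1 + 12x_2 - 9 → -12x_2^2 - 11x_1 + 10x_2 - 9
  leading term x_2^2: subtract (-12x_2)·g_2 from -12x_2^2 - 11x_1 + 10x_2 - 9 → -11x_1 - 2x_2 - 9
  leading term x_1: subtract (-11)·g_1 from -11x_1 - 2x_2 - 9 → -2x_2 + 2
  leading term x_2: subtract (-2)·g_2 from -2x_2 + 2 → 0
  normal form = 0.
Since the normal form is 0, p ∈ I.

Ideal membership is decidable via reduction modulo a Gröbner basis.

2x_1x_2 - 12x_2^2 - 11x_1 + 12x_2 - 9 lies in I (it reduces to 0).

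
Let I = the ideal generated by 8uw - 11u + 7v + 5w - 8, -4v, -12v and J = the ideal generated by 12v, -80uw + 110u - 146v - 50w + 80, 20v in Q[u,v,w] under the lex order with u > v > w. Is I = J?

Yes, the ideals are equal.

Two ideals are equal iff their reduced Gröbner bases coincide (the reduced basis is unique for a fixed ordering).
Buchberger on the first generating set:
f_1 = 8uw - 11u + 7v + 5w - 8, LT = uw.
f_2 = -4v, LT = v.
f_3 = -12v, LT = v.

The S-polynomials (S(f_1,f_2), S(f_1,f_3), S(f_2,f_3)) all reduce to 0 modulo the current basis, so we have a Gröbner basis.
Inter-reduce: drop elements whose leading term is divisible by another's, tail-reduce, and make monic.
Reduced Gröbner basis: {uw - 11/8u + 5/8w - 1, v}.

Buchberger on the second generating set:
h_1 = 12v, LT = v.
h_2 = -80uw + 110u - 146v - 50w + 80, LT = uw.
h_3 = 20v, LT = v.

The S-polynomials (S(h_1,h_2), S(h_1,h_3), S(h_2,h_3)) all reduce to 0 modulo the current basis, so we have a Gröbner basis.
Inter-reduce: drop elements whose leading term is divisible by another's, tail-reduce, and make monic.
Reduced Gröbner basis: {uw - 11/8u + 5/8w - 1, v}.

The two bases agree; hence the ideals are identical.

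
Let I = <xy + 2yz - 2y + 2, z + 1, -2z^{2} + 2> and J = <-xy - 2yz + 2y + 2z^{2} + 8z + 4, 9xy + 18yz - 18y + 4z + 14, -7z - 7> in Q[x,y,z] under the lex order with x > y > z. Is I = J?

Equality of ideals is decidable: compute both reduced Gröbner bases (unique for the ordering) and check whether they agree.
Buchberger on the first generating set:
f_1 = xy + 2yz - 2y + 2, LT = xy.
f_2 = z + 1, LT = z.
f_3 = -2z^{2} + 2, LT = z^{2}.

The S-polynomials (S(f_1,f_2), S(f_1,f_3), S(f_2,f_3)) all reduce to 0 modulo the current basis, so we have a Gröbner basis.
Inter-reduce: drop elements whose leading term is divisible by another's, tail-reduce, and make monic.
Reduced Gröbner basis: {xy - 4y + 2, z + 1}.

Buchberger on the second generating set:
h_1 = -xy - 2yz + 2y + 2z^{2} + 8z + 4, LT = xy.
h_2 = 9xy + 18yz - 18y + 4z + 14, LT = xy.
h_3 = -7z - 7, LT = z.

S(h_1,h_2): lcm = xy. S = -2z^{2} - \tfrac{76}{9}z - \tfrac{50}{9}.
  leading term z^{2}: subtract (\tfrac{2}{7}z)·h_3 from -2z^{2} - \tfrac{76}{9}z - \tfrac{50}{9} → -\tfrac{58}{9}z - \tfrac{50}{9}
  leading term z: subtract (\tfrac{58}{63})·h_3 from -\tfrac{58}{9}z - \tfrac{50}{9} → \tfrac{8}{9}
  leading term 1: no divisor's leading term divides it; move \tfrac{8}{9} to the remainder.
  remainder \tfrac{8}{9} ≠ 0; add k_4 = \tfrac{8}{9} to the basis.

The other S-polynomials (S(h_1,h_3), S(h_2,h_3), S(h_1,k_4), S(h_2,k_4), S(h_3,k_4)) all reduce to 0 modulo the current basis, so we have a Gröbner basis.
Inter-reduce: drop elements whose leading term is divisible by another's, tail-reduce, and make monic.
Reduced Gröbner basis: {1}.

Since the reduced bases disagree, the two ideals are not the same.

No, the ideals differ.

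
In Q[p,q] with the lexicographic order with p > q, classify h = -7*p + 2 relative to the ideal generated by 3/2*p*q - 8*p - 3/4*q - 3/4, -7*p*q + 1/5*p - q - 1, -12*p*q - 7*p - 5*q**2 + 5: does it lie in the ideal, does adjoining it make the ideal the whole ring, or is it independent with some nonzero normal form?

Adjoining -7*p + 2 makes the ideal the whole ring: the system is inconsistent.

First compute the reduced Gröbner basis of I by Buchberger's algorithm.
f_1 = 3/2*p*q - 8*p - 3/4*q - 3/4, LT = p*q.
f_2 = -7*p*q + 1/5*p - q - 1, LT = p*q.
f_3 = -12*p*q - 7*p - 5*q**2 + 5, LT = p*q.

S(f_1,f_2): lcm = p*q. S = -557/105*p - 9/14*q - 9/14.
  reduce S modulo (f_1, f_2, f_3):
  remainder -557/105*p - 9/14*q - 9/14 ≠ 0; add k_4 = -557/105*p - 9/14*q - 9/14 to the basis.

S(f_1,f_3): lcm = p*q. S = -71/12*p - 5/12*q**2 - 1/2*q - 1/12.
  reduce S modulo (f_1, f_2, f_3, k_4):
  remainder -5/12*q**2 + 967/4456*q + 8471/13368 ≠ 0; add k_5 = -5/12*q**2 + 967/4456*q + 8471/13368 to the basis.

S(f_1,k_4): lcm = p*q. S = -16/3*p - 135/1114*q**2 - 346/557*q - 1/2.
  reduce S modulo (f_1, f_2, f_3, k_4, k_5):
  remainder -47135/1240996*q - 47135/1240996 ≠ 0; add k_6 = -47135/1240996*q - 47135/1240996 to the basis.

The other S-polynomials (S(f_2,f_3), S(f_2,k_4), S(f_3,k_4), S(f_1,k_5), S(f_2,k_5), S(f_3,k_5), S(k_4,k_5), S(f_1,k_6), S(f_2,k_6), S(f_3,k_6), S(k_4,k_6), S(k_5,k_6)) all reduce to 0 modulo the current basis, so we have a Gröbner basis.
Inter-reduce: drop elements whose leading term is divisible by another's, tail-reduce, and make monic.
Reduced Gröbner basis: {p, q + 1}.
Label its elements g_1 = p, g_2 = q + 1.

Reduce h = -7*p + 2 modulo G:
  leading term p: subtract (-7)·g_1 from -7*p + 2 → 2
  leading term 1: no divisor's leading term divides it; move 2 to the remainder.
  normal form = 2.
The normal form is nonzero, so h ∉ I. Since h minus its normal form lies in I, I + (h) = I + (r) where r = 2; decide whether this ideal is the whole ring.
Here r = 2 is a nonzero constant, hence a unit: 1 ∈ I + (h), the Gröbner basis of I + (h) is {1}, and the enlarged system has no common solution — adjoining h is inconsistent.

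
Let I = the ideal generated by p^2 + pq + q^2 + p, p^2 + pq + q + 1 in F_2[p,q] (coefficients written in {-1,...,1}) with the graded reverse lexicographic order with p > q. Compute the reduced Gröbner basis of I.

G = {p^2 + pq + q + 1, q^2 + p + q + 1}

f_1 = p^2 + pq + q^2 + p, LT = p^2.
f_2 = p^2 + pq + q + 1, LT = p^2.

S(f_1,f_2): lcm = p^2. S = q^2 + p + q + 1.
  leading term q^2: no divisor's leading term divides it; move q^2 to the remainder.
  leading term p: no divisor's leading term divides it; move p to the remainder.
  leading term q: no divisor's leading term divides it; move q to the remainder.
  leading term 1: no divisor's leading term divides it; move 1 to the remainder.
  remainder q^2 + p + q + 1 ≠ 0; add g_3 = q^2 + p + q + 1 to the basis.

The other S-polynomials (S(f_1,g_3), S(f_2,g_3)) all reduce to 0 modulo the current basis, so we have a Gröbner basis.
Inter-reduce: drop elements whose leading term is divisible by another's, tail-reduce, and make monic.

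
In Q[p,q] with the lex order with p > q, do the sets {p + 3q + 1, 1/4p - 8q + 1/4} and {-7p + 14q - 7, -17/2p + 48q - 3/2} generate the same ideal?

Since reduced Gröbner bases are canonical representatives of ideals under a given ordering, it suffices to compute and compare them.
Buchberger on the first generating set:
f_1 = p + 3q + 1, LT = p.
f_2 = 1/4p - 8q + 1/4, LT = p.

S(f_1,f_2): lcm = p. S = 35q.
  reduce S modulo (f_1, f_2):
  remainder 35q ≠ 0; add g_3 = 35q to the basis.

The other S-polynomials (S(f_1,g_3), S(f_2,g_3)) all reduce to 0 modulo the current basis, so we have a Gröbner basis.
Inter-reduce: drop elements whose leading term is divisible by another's, tail-reduce, and make monic.
Reduced Gröbner basis: {p + 1, q}.

Buchberger on the second generating set:
h_1 = -7p + 14q - 7, LT = p.
h_2 = -17/2p + 48q - 3/2, LT = p.

S(h_1,h_2): lcm = p. S = 62/17q + 14/17.
  reduce S modulo (h_1, h_2):
  remainder 62/17q + 14/17 ≠ 0; add k_3 = 62/17q + 14/17 to the basis.

The other S-polynomials (S(h_1,k_3), S(h_2,k_3)) all reduce to 0 modulo the current basis, so we have a Gröbner basis.
Inter-reduce: drop elements whose leading term is divisible by another's, tail-reduce, and make monic.
Reduced Gröbner basis: {p + 45/31, q + 7/31}.

The bases are distinct; the ideals are different.

No, the ideals differ.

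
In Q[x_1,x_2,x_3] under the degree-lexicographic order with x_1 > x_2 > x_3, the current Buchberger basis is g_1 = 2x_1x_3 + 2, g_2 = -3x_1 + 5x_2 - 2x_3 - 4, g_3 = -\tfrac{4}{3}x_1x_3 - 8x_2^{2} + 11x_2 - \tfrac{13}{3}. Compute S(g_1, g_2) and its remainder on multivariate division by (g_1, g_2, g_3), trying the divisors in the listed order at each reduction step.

S(g_1, g_2) = \tfrac{5}{3}x_2x_3 - \tfrac{2}{3}x_3^{2} - \tfrac{4}{3}x_3 + 1; remainder on division = \tfrac{5}{3}x_2x_3 - \tfrac{2}{3}x_3^{2} - \tfrac{4}{3}x_3 + 1.

lcm(LM(g_1), LM(g_2)) = x_1x_3.
S = (lcm/LT(g_1))·g_1 − (lcm/LT(g_2))·g_2 = \tfrac{5}{3}x_2x_3 - \tfrac{2}{3}x_3^{2} - \tfrac{4}{3}x_3 + 1.
Reduce S modulo (g_1, g_2, g_3) in that order:
  leading term x_2x_3: no divisor's leading term divides it; move \tfrac{5}{3}x_2x_3 to the remainder.
  leading term x_3^{2}: no divisor's leading term divides it; move -\tfrac{2}{3}x_3^{2} to the remainder.
  leading term x_3: no divisor's leading term divides it; move -\tfrac{4}{3}x_3 to the remainder.
  leading term 1: no divisor's leading term divides it; move 1 to the remainder.
The remainder \tfrac{5}{3}x_2x_3 - \tfrac{2}{3}x_3^{2} - \tfrac{4}{3}x_3 + 1 is nonzero, so it would be added as the next basis element.
This is the inner loop of Buchberger's algorithm — each nonzero remainder becomes a new basis element.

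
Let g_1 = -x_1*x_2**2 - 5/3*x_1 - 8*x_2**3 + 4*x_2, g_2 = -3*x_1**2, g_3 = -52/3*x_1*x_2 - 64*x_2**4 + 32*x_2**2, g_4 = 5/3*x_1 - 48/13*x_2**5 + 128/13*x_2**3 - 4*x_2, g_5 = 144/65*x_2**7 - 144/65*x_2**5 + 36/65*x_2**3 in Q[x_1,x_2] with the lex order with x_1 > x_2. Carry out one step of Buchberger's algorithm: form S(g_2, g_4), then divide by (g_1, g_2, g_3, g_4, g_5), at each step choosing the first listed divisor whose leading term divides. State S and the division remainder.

lcm(LM(g_2), LM(g_4)) = x_1**2.
S = (lcm/LT(g_2))·g_2 − (lcm/LT(g_4))·g_4 = 144/65*x_1*x_2**5 - 384/65*x_1*x_2**3 + 12/5*x_1*x_2.
Reduce S modulo (g_1, g_2, g_3, g_4, g_5) in that order:
  leading term x_1*x_2**5: subtract (-144/65*x_2**3)·g_1 from 144/65*x_1*x_2**5 - 384/65*x_1*x_2**3 + 12/5*x_1*x_2 → -48/5*x_1*x_2**3 + 12/5*x_1*x_2 - 1152/65*x_2**6 + 576/65*x_2**4
  leading term x_1*x_2**3: subtract (48/5*x_2)·g_1 from -48/5*x_1*x_2**3 + 12/5*x_1*x_2 - 1152/65*x_2**6 + 576/65*x_2**4 → 92/5*x_1*x_2 - 1152/65*x_2**6 + 5568/65*x_2**4 - 192/5*x_2**2
  leading term x_1*x_2: subtract (-69/65)·g_3 from 92/5*x_1*x_2 - 1152/65*x_2**6 + 5568/65*x_2**4 - 192/5*x_2**2 → -1152/65*x_2**6 + 1152/65*x_2**4 - 288/65*x_2**2
  leading term x_2**6: no divisor's leading term divides it; move -1152/65*x_2**6 to the remainder.
  leading term x_2**4: no divisor's leading term divides it; move 1152/65*x_2**4 to the remainder.
  leading term x_2**2: no divisor's leading term divides it; move -288/65*x_2**2 to the remainder.
The remainder -1152/65*x_2**6 + 1152/65*x_2**4 - 288/65*x_2**2 is nonzero, so it would be added as the next basis element.

S(g_2, g_4) = 144/65*x_1*x_2**5 - 384/65*x_1*x_2**3 + 12/5*x_1*x_2; remainder on division = -1152/65*x_2**6 + 1152/65*x_2**4 - 288/65*x_2**2.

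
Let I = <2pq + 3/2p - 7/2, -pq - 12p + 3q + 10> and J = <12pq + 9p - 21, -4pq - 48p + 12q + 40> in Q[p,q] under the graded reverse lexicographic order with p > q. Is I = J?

Yes, the ideals are equal.

Equality of ideals is decidable: compute both reduced Gröbner bases (unique for the ordering) and check whether they agree.
Buchberger on the first generating set:
f_1 = 2pq + 3/2p - 7/2, LT = pq.
f_2 = -pq - 12p + 3q + 10, LT = pq.

S(f_1,f_2): lcm = pq. S = -45/4p + 3q + 33/4.
  leading term p: no divisor's leading term divides it; move -45/4p to the remainder.
  leading term q: no divisor's leading term divides it; move 3q to the remainder.
  leading term 1: no divisor's leading term divides it; move 33/4 to the remainder.
  remainder -45/4p + 3q + 33/4 ≠ 0; add g_3 = -45/4p + 3q + 33/4 to the basis.

S(f_1,g_3): lcm = pq. S = 4/15q^2 + 3/4p + 11/15q - 7/4.
  leading term q^2: no divisor's leading term divides it; move 4/15q^2 to the remainder.
  leading term p: subtract (-1/15)·g_3 from 3/4p + 11/15q - 7/4 → 14/15q - 6/5
  leading term q: no divisor's leading term divides it; move 14/15q to the remainder.
  leading term 1: no divisor's leading term divides it; move -6/5 to the remainder.
  remainder 4/15q^2 + 14/15q - 6/5 ≠ 0; add g_4 = 4/15q^2 + 14/15q - 6/5 to the basis.

The other S-polynomials (S(f_2,g_3), S(f_1,g_4), S(f_2,g_4), S(g_3,g_4)) all reduce to 0 modulo the current basis, so we have a Gröbner basis.
Inter-reduce: drop elements whose leading term is divisible by another's, tail-reduce, and make monic.
Reduced Gröbner basis: {q^2 + 7/2q - 9/2, p - 4/15q - 11/15}.

Buchberger on the second generating set:
h_1 = 12pq + 9p - 21, LT = pq.
h_2 = -4pq - 48p + 12q + 40, LT = pq.

S(h_1,h_2): lcm = pq. S = -45/4p + 3q + 33/4.
  leading term p: no divisor's leading term divides it; move -45/4p to the remainder.
  leading term q: no divisor's leading term divides it; move 3q to the remainder.
  leading term 1: no divisor's leading term divides it; move 33/4 to the remainder.
  remainder -45/4p + 3q + 33/4 ≠ 0; add k_3 = -45/4p + 3q + 33/4 to the basis.

S(h_1,k_3): lcm = pq. S = 4/15q^2 + 3/4p + 11/15q - 7/4.
  leading term q^2: no divisor's leading term divides it; move 4/15q^2 to the remainder.
  leading term p: subtract (-1/15)·k_3 from 3/4p + 11/15q - 7/4 → 14/15q - 6/5
  leading term q: no divisor's leading term divides it; move 14/15q to the remainder.
  leading term 1: no divisor's leading term divides it; move -6/5 to the remainder.
  remainder 4/15q^2 + 14/15q - 6/5 ≠ 0; add k_4 = 4/15q^2 + 14/15q - 6/5 to the basis.

The other S-polynomials (S(h_2,k_3), S(h_1,k_4), S(h_2,k_4), S(k_3,k_4)) all reduce to 0 modulo the current basis, so we have a Gröbner basis.
Inter-reduce: drop elements whose leading term is divisible by another's, tail-reduce, and make monic.
Reduced Gröbner basis: {q^2 + 7/2q - 9/2, p - 4/15q - 11/15}.

Same reduced basis, so the two generating sets span the same ideal.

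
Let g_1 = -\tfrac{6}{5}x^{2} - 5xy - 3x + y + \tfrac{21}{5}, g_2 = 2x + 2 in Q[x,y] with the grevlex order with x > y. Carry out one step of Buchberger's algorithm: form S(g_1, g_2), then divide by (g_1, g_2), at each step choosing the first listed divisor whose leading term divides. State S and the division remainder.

S(g_1, g_2) = \tfrac{25}{6}xy + \tfrac{3}{2}x - \tfrac{5}{6}y - \tfrac{7}{2}; remainder on division = -5y - 5.

lcm(LM(g_1), LM(g_2)) = x^{2}.
S = (lcm/LT(g_1))·g_1 − (lcm/LT(g_2))·g_2 = \tfrac{25}{6}xy + \tfrac{3}{2}x - \tfrac{5}{6}y - \tfrac{7}{2}.
Reduce S modulo (g_1, g_2) in that order:
  leading term xy: subtract (\tfrac{25}{12}y)·g_2 from \tfrac{25}{6}xy + \tfrac{3}{2}x - \tfrac{5}{6}y - \tfrac{7}{2} → \tfrac{3}{2}x - 5y - \tfrac{7}{2}
  leading term x: subtract (\tfrac{3}{4})·g_2 from \tfrac{3}{2}x - 5y - \tfrac{7}{2} → -5y - 5
  leading term y: no divisor's leading term divides it; move -5y to the remainder.
  leading term 1: no divisor's leading term divides it; move -5 to the remainder.
The remainder -5y - 5 is nonzero, so it would be added as the next basis element.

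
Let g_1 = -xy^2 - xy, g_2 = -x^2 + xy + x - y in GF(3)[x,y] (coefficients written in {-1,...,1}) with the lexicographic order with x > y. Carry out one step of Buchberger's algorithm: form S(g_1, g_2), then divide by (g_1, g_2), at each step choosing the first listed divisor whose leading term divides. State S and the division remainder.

S(g_1, g_2) = x^2y + xy^3 + xy^2 - y^3; remainder on division = -y^3 - y^2.

lcm(LM(g_1), LM(g_2)) = x^2y^2.
S = (lcm/LT(g_1))·g_1 − (lcm/LT(g_2))·g_2 = x^2y + xy^3 + xy^2 - y^3.
Reduce S modulo (g_1, g_2) in that order:
  leading term x^2y: subtract (-y)·g_2 from x^2y + xy^3 + xy^2 - y^3 → xy^3 - xy^2 + xy - y^3 - y^2
  leading term xy^3: subtract (-y)·g_1 from xy^3 - xy^2 + xy - y^3 - y^2 → xy^2 + xy - y^3 - y^2
  leading term xy^2: subtract (-1)·g_1 from xy^2 + xy - y^3 - y^2 → -y^3 - y^2
  leading term y^3: no divisor's leading term divides it; move -y^3 to the remainder.
  leading term y^2: no divisor's leading term divides it; move -y^2 to the remainder.
The remainder -y^3 - y^2 is nonzero, so it would be added as the next basis element.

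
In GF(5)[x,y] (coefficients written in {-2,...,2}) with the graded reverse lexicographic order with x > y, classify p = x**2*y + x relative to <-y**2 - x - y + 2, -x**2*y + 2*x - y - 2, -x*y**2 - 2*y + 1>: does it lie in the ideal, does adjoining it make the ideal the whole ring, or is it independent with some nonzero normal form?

x**2*y + x lies in I (it reduces to 0).

First compute the reduced Gröbner basis of I by Buchberger's algorithm.
f_1 = -y**2 - x - y + 2, LT = y**2.
f_2 = -x**2*y + 2*x - y - 2, LT = x**2*y.
f_3 = -x*y**2 - 2*y + 1, LT = x*y**2.

S(f_1,f_2): lcm = x**2*y**2. S = x**3 + x**2*y - 2*x**2 + 2*x*y - y**2 - 2*y.
  leading term x**3: no divisor's leading term divides it; move x**3 to the remainder.
  leading term x**2*y: subtract (-1)·f_2 from x**2*y - 2*x**2 + 2*x*y - y**2 - 2*y → -2*x**2 + 2*x*y - y**2 + 2*x + 2*y - 2
  leading term x**2: no divisor's leading term divides it; move -2*x**2 to the remainder.
  leading term x*y: no divisor's leading term divides it; move 2*x*y to the remainder.
  leading term y**2: subtract (1)·f_1 from -y**2 + 2*x + 2*y - 2 → -2*x - 2*y + 1
  leading term x: no divisor's leading term divides it; move -2*x to the remainder.
  leading term y: no divisor's leading term divides it; move -2*y to the remainder.
  leading term 1: no divisor's leading term divides it; move 1 to the remainder.
  remainder x**3 - 2*x**2 + 2*x*y - 2*x - 2*y + 1 ≠ 0; add h_4 = x**3 - 2*x**2 + 2*x*y - 2*x - 2*y + 1 to the basis.

S(f_1,f_3): lcm = x*y**2. S = x**2 + x*y - 2*x - 2*y + 1.
  leading term x**2: no divisor's leading term divides it; move x**2 to the remainder.
  leading term x*y: no divisor's leading term divides it; move x*y to the remainder.
  leading term x: no divisor's leading term divides it; move -2*x to the remainder.
  leading term y: no divisor's leading term divides it; move -2*y to the remainder.
  leading term 1: no divisor's leading term divides it; move 1 to the remainder.
  remainder x**2 + x*y - 2*x - 2*y + 1 ≠ 0; add h_5 = x**2 + x*y - 2*x - 2*y + 1 to the basis.

S(f_2,f_3): lcm = x**2*y**2. S = x*y + y**2 + x + 2*y.
  leading term x*y: no divisor's leading term divides it; move x*y to the remainder.
  leading term y**2: subtract (-1)·f_1 from y**2 + x + 2*y → y + 2
  leading term y: no divisor's leading term divides it; move y to the remainder.
  leading term 1: no divisor's leading term divides it; move 2 to the remainder.
  remainder x*y + y + 2 ≠ 0; add h_6 = x*y + y + 2 to the basis.

S(f_3,h_4): lcm = x**3*y**2. S = 2*x**2*y**2 - 2*x*y**3 + 2*x**2*y + 2*x*y**2 + 2*y**3 - x**2 - y**2.
  leading term x**2*y**2: subtract (-2*x**2)·f_1 from 2*x**2*y**2 - 2*x*y**3 + 2*x**2*y + 2*x*y**2 + 2*y**3 - x**2 - y**2 → -2*x*y**3 - 2*x**3 + 2*x*y**2 + 2*y**3 - 2*x**2 - y**2
  leading term x*y**3: subtract (2*x*y)·f_1 from -2*x*y**3 - 2*x**3 + 2*x*y**2 + 2*y**3 - 2*x**2 - y**2 → -2*x**3 + 2*x**2*y - x*y**2 + 2*y**3 - 2*x**2 + x*y - y**2
  leading term x**3: subtract (-2)·h_4 from -2*x**3 + 2*x**2*y - x*y**2 + 2*y**3 - 2*x**2 + x*y - y**2 → 2*x**2*y - x*y**2 + 2*y**3 - x**2 - y**2 + x + y + 2
  leading term x**2*y: subtract (-2)·f_2 from 2*x**2*y - x*y**2 + 2*y**3 - x**2 - y**2 + x + y + 2 → -x*y**2 + 2*y**3 - x**2 - y**2 - y - 2
  leading term x*y**2: subtract (x)·f_1 from -x*y**2 + 2*y**3 - x**2 - y**2 - y - 2 → 2*y**3 + x*y - y**2 - 2*x - y - 2
  leading term y**3: subtract (-2*y)·f_1 from 2*y**3 + x*y - y**2 - 2*x - y - 2 → -x*y + 2*y**2 - 2*x - 2*y - 2
  leading term x*y: subtract (-1)·h_6 from -x*y + 2*y**2 - 2*x - 2*y - 2 → 2*y**2 - 2*x - y
  leading term y**2: subtract (-2)·f_1 from 2*y**2 - 2*x - y → x + 2*y - 1
  leading term x: no divisor's leading term divides it; move x to the remainder.
  leading term y: no divisor's leading term divides it; move 2*y to the remainder.
  leading term 1: no divisor's leading term divides it; move -1 to the remainder.
  remainder x + 2*y - 1 ≠ 0; add h_7 = x + 2*y - 1 to the basis.

S(f_2,h_5): lcm = x**2*y. S = -x*y**2 + 2*x*y + 2*y**2 - 2*x + 2.
  leading term x*y**2: subtract (x)·f_1 from -x*y**2 + 2*x*y + 2*y**2 - 2*x + 2 → x**2 - 2*x*y + 2*y**2 + x + 2
  leading term x**2: subtract (1)·h_5 from x**2 - 2*x*y + 2*y**2 + x + 2 → 2*x*y + 2*y**2 - 2*x + 2*y + 1
  leading term x*y: subtract (2)·h_6 from 2*x*y + 2*y**2 - 2*x + 2*y + 1 → 2*y**2 - 2*x + 2
  leading term y**2: subtract (-2)·f_1 from 2*y**2 - 2*x + 2 → x - 2*y + 1
  leading term x: subtract (1)·h_7 from x - 2*y + 1 → y + 2
  leading term y: no divisor's leading term divides it; move y to the remainder.
  leading term 1: no divisor's leading term divides it; move 2 to the remainder.
  remainder y + 2 ≠ 0; add h_8 = y + 2 to the basis.

The other S-polynomials (S(f_1,h_4), S(f_2,h_4), S(f_1,h_5), S(f_3,h_5), S(h_4,h_5), S(f_1,h_6), S(f_2,h_6), S(f_3,h_6), S(h_4,h_6), S(h_5,h_6), S(f_1,h_7), S(f_2,h_7), S(f_3,h_7), S(h_4,h_7), S(h_5,h_7), S(h_6,h_7), S(f_1,h_8), S(f_2,h_8), S(f_3,h_8), S(h_4,h_8), S(h_5,h_8), S(h_6,h_8), S(h_7,h_8)) all reduce to 0 modulo the current basis, so we have a Gröbner basis.
Inter-reduce: drop elements whose leading term is divisible by another's, tail-reduce, and make monic.
Reduced Gröbner basis: {x, y + 2}.
Label its elements g_1 = x, g_2 = y + 2.

Reduce p = x**2*y + x modulo G:
  leading term x**2*y: subtract (x*y)·g_1 from x**2*y + x → x
  leading term x: subtract (1)·g_1 from x → 0
  normal form = 0.
Since the normal form is 0, p ∈ I.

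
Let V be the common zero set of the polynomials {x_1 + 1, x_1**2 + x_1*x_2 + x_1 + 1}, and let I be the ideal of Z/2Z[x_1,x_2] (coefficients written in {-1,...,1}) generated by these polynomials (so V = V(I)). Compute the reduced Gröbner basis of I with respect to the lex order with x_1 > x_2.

G = {x_1 + 1, x_2 + 1}

f_1 = x_1 + 1, LT = x_1.
f_2 = x_1**2 + x_1*x_2 + x_1 + 1, LT = x_1**2.

S(f_1,f_2): lcm = x_1**2. S = x_1*x_2 + 1.
  leading term x_1*x_2: subtract (x_2)·f_1 from x_1*x_2 + 1 → x_2 + 1
  leading term x_2: no divisor's leading term divides it; move x_2 to the remainder.
  leading term 1: no divisor's leading term divides it; move 1 to the remainder.
  remainder x_2 + 1 ≠ 0; add g_3 = x_2 + 1 to the basis.

The other S-polynomials (S(f_1,g_3), S(f_2,g_3)) all reduce to 0 modulo the current basis, so we have a Gröbner basis.
Inter-reduce: drop elements whose leading term is divisible by another's, tail-reduce, and make monic.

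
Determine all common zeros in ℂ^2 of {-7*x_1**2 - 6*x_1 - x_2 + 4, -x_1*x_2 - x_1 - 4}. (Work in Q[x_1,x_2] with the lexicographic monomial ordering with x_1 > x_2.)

{(-1, 3), (1/14 - sqrt(113)/14, -1/2 + sqrt(113)/2), (1/14 + sqrt(113)/14, -sqrt(113)/2 - 1/2)}

Compute a lex Gröbner basis by Buchberger's algorithm.
f_1 = -7*x_1**2 - 6*x_1 - x_2 + 4, LT = x_1**2.
f_2 = -x_1*x_2 - x_1 - 4, LT = x_1*x_2.

S(f_1,f_2): lcm = x_1**2*x_2. S = -x_1**2 + 6/7*x_1*x_2 - 4*x_1 + 1/7*x_2**2 - 4/7*x_2.
  reduce S modulo (f_1, f_2):
  remainder -4*x_1 + 1/7*x_2**2 - 3/7*x_2 - 4 ≠ 0; add h_3 = -4*x_1 + 1/7*x_2**2 - 3/7*x_2 - 4 to the basis.

S(f_2,h_3): lcm = x_1*x_2. S = x_1 + 1/28*x_2**3 - 3/28*x_2**2 - x_2 + 4.
  reduce S modulo (f_1, f_2, h_3):
  remainder 1/28*x_2**3 - 1/14*x_2**2 - 31/28*x_2 + 3 ≠ 0; add h_4 = 1/28*x_2**3 - 1/14*x_2**2 - 31/28*x_2 + 3 to the basis.

The other S-polynomials (S(f_1,h_3), S(f_1,h_4), S(f_2,h_4), S(h_3,h_4)) all reduce to 0 modulo the current basis, so we have a Gröbner basis.
Inter-reduce: drop elements whose leading term is divisible by another's, tail-reduce, and make monic.
Reduced Gröbner basis: {x_1 - 1/28*x_2**2 + 3/28*x_2 + 1, x_2**3 - 2*x_2**2 - 31*x_2 + 84}.

Elimination: the polynomial x_2**3 - 2*x_2**2 - 31*x_2 + 84 lies in the elimination ideal for x_2, so x_2 ∈ {3, -1/2 + sqrt(113)/2, -sqrt(113)/2 - 1/2}. For each such x_2, the remaining basis elements (now univariate) give the rest of the solution.
  x_2 = 3: the earlier basis element becomes x_1 + 1 = 0, giving x_1 = -1 — point (-1, 3).
  x_2 = -1/2 + sqrt(113)/2: the earlier basis element becomes x_1 - 1/14 + sqrt(113)/14 = 0, giving x_1 = 1/14 - sqrt(113)/14 — point (1/14 - sqrt(113)/14, -1/2 + sqrt(113)/2).
  x_2 = -sqrt(113)/2 - 1/2: the earlier basis element becomes x_1 - sqrt(113)/14 - 1/14 = 0, giving x_1 = 1/14 + sqrt(113)/14 — point (1/14 + sqrt(113)/14, -sqrt(113)/2 - 1/2).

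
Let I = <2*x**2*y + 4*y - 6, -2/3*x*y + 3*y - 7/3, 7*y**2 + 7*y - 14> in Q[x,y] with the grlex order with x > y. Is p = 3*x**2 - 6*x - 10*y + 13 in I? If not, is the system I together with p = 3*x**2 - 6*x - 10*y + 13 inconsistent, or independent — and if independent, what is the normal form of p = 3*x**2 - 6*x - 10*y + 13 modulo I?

First compute the reduced Gröbner basis of I by Buchberger's algorithm.
f_1 = 2*x**2*y + 4*y - 6, LT = x**2*y.
f_2 = -2/3*x*y + 3*y - 7/3, LT = x*y.
f_3 = 7*y**2 + 7*y - 14, LT = y**2.

S(f_1,f_2): lcm = x**2*y. S = 9/2*x*y - 7/2*x + 2*y - 3.
  reduce S modulo (f_1, f_2, f_3):
  remainder -7/2*x + 89/4*y - 75/4 ≠ 0; add h_4 = -7/2*x + 89/4*y - 75/4 to the basis.

S(f_1,f_3): lcm = x**2*y**2. S = -x**2*y + 2*x**2 + 2*y**2 - 3*y.
  reduce S modulo (f_1, f_2, f_3, h_4):
  remainder -681/49*y + 681/49 ≠ 0; add h_5 = -681/49*y + 681/49 to the basis.

The other S-polynomials (S(f_2,f_3), S(f_1,h_4), S(f_2,h_4), S(f_3,h_4), S(f_1,h_5), S(f_2,h_5), S(f_3,h_5), S(h_4,h_5)) all reduce to 0 modulo the current basis, so we have a Gröbner basis.
Inter-reduce: drop elements whose leading term is divisible by another's, tail-reduce, and make monic.
Reduced Gröbner basis: {x - 1, y - 1}.
Label its elements g_1 = x - 1, g_2 = y - 1.

Reduce p = 3*x**2 - 6*x - 10*y + 13 modulo G:
  leading term x**2: subtract (3*x)·g_1 from 3*x**2 - 6*x - 10*y + 13 → -3*x - 10*y + 13
  leading term x: subtract (-3)·g_1 from -3*x - 10*y + 13 → -10*y + 10
  leading term y: subtract (-10)·g_2 from -10*y + 10 → 0
  normal form = 0.
Since the normal form is 0, p ∈ I.

Ideal membership is decidable via reduction modulo a Gröbner basis.

3*x**2 - 6*x - 10*y + 13 lies in I (it reduces to 0).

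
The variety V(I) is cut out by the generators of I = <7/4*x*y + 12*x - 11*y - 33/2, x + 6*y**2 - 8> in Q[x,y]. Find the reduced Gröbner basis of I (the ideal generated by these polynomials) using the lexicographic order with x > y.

G = {x + 6*y**2 - 8, y**3 + 48/7*y**2 - 2/7*y - 53/7}

f_1 = 7/4*x*y + 12*x - 11*y - 33/2, LT = x*y.
f_2 = x + 6*y**2 - 8, LT = x.

S(f_1,f_2): lcm = x*y. S = 48/7*x - 6*y**3 + 12/7*y - 66/7.
  leading term x: subtract (48/7)·f_2 from 48/7*x - 6*y**3 + 12/7*y - 66/7 → -6*y**3 - 288/7*y**2 + 12/7*y + 318/7
  leading term y**3: no divisor's leading term divides it; move -6*y**3 to the remainder.
  leading term y**2: no divisor's leading term divides it; move -288/7*y**2 to the remainder.
  leading term y: no divisor's leading term divides it; move 12/7*y to the remainder.
  leading term 1: no divisor's leading term divides it; move 318/7 to the remainder.
  remainder -6*y**3 - 288/7*y**2 + 12/7*y + 318/7 ≠ 0; add g_3 = -6*y**3 - 288/7*y**2 + 12/7*y + 318/7 to the basis.

The other S-polynomials (S(f_1,g_3), S(f_2,g_3)) all reduce to 0 modulo the current basis, so we have a Gröbner basis.
Inter-reduce: drop elements whose leading term is divisible by another's, tail-reduce, and make monic.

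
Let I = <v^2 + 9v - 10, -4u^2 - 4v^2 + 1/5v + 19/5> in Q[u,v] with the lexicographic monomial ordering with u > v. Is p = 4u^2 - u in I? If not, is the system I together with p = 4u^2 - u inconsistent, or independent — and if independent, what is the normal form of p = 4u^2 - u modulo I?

4u^2 - u is independent of I; its normal form modulo I is -u + 181/5v - 181/5.

First compute the reduced Gröbner basis of I by Buchberger's algorithm.
f_1 = v^2 + 9v - 10, LT = v^2.
f_2 = -4u^2 - 4v^2 + 1/5v + 19/5, LT = u^2.

The S-polynomials (S(f_1,f_2)) all reduce to 0 modulo the current basis, so we have a Gröbner basis.
Inter-reduce: drop elements whose leading term is divisible by another's, tail-reduce, and make monic.
Reduced Gröbner basis: {u^2 - 181/20v + 181/20, v^2 + 9v - 10}.
Label its elements g_1 = u^2 - 181/20v + 181/20, g_2 = v^2 + 9v - 10.

Reduce p = 4u^2 - u modulo G:
  leading term u^2: subtract (4)·g_1 from 4u^2 - u → -u + 181/5v - 181/5
  leading term u: no divisor's leading term divides it; move -u to the remainder.
  leading term v: no divisor's leading term divides it; move 181/5v to the remainder.
  leading term 1: no divisor's leading term divides it; move -181/5 to the remainder.
  normal form = -u + 181/5v - 181/5.
The normal form is nonzero, so p ∉ I. Since p minus its normal form lies in I, I + (p) = I + (r) where r = -u + 181/5v - 181/5; decide whether this ideal is the whole ring.
Run Buchberger on G together with r (pairs among the g_i already reduce to 0 since G is a Gröbner basis):
g_1 = u^2 - 181/20v + 181/20, LT = u^2.
g_2 = v^2 + 9v - 10, LT = v^2.
r = -u + 181/5v - 181/5, LT = u.

S(g_1,r): lcm = u^2. S = 181/5uv - 181/5u - 181/20v + 181/20.
  leading term uv: subtract (-181/5v)·r from 181/5uv - 181/5u - 181/20v + 181/20 → -181/5u + 32761/25v^2 - 131949/100v + 181/20
  leading term u: subtract (181/5)·r from -181/5u + 32761/25v^2 - 131949/100v + 181/20 → 32761/25v^2 - 262993/100v + 131949/100
  leading term v^2: subtract (32761/25)·g_2 from 32761/25v^2 - 262993/100v + 131949/100 → -1442389/100v + 1442389/100
  leading term v: no divisor's leading term divides it; move -1442389/100v to the remainder.
  leading term 1: no divisor's leading term divides it; move 1442389/100 to the remainder.
  remainder -1442389/100v + 1442389/100 ≠ 0; add m_4 = -1442389/100v + 1442389/100 to the basis.

The other S-polynomials (S(g_1,g_2), S(g_2,r), S(g_1,m_4), S(g_2,m_4), S(r,m_4)) all reduce to 0 modulo the current basis, so we have a Gröbner basis.
Inter-reduce: drop elements whose leading term is divisible by another's, tail-reduce, and make monic.
Reduced Gröbner basis: {u, v - 1}.
The reduced Gröbner basis of I + (p) is {u, v - 1} ≠ {1}, a proper ideal, so the enlarged system stays consistent: p is independent of I, with normal form -u + 181/5v - 181/5.

Ideal membership is decidable via reduction modulo a Gröbner basis.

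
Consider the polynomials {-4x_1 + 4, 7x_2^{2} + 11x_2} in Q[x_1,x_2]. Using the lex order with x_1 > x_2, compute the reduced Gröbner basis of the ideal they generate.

G = {x_1 - 1, x_2^{2} + \tfrac{11}{7}x_2}

Buchberger's algorithm terminates because the ascending chain of leading-term ideals stabilizes.

f_1 = -4x_1 + 4, LT = x_1.
f_2 = 7x_2^{2} + 11x_2, LT = x_2^{2}.

S(f_1,f_2): leading monomials are coprime, so the S-polynomial reduces to 0 (Buchberger's first criterion).
Every S-polynomial of the final basis reduces to 0, so we have a Gröbner basis.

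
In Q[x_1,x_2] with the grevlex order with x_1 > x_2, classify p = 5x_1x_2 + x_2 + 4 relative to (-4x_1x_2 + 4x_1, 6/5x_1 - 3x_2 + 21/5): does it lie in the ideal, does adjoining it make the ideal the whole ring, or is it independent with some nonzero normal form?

First compute the reduced Gröbner basis of I by Buchberger's algorithm.
f_1 = -4x_1x_2 + 4x_1, LT = x_1x_2.
f_2 = 6/5x_1 - 3x_2 + 21/5, LT = x_1.

S(f_1,f_2): lcm = x_1x_2. S = 5/2x_2^2 - x_1 - 7/2x_2.
  reduce S modulo (f_1, f_2):
  remainder 5/2x_2^2 - 6x_2 + 7/2 ≠ 0; add h_3 = 5/2x_2^2 - 6x_2 + 7/2 to the basis.

The other S-polynomials (S(f_1,h_3), S(f_2,h_3)) all reduce to 0 modulo the current basis, so we have a Gröbner basis.
Inter-reduce: drop elements whose leading term is divisible by another's, tail-reduce, and make monic.
Reduced Gröbner basis: {x_2^2 - 12/5x_2 + 7/5, x_1 - 5/2x_2 + 7/2}.
Label its elements g_1 = x_2^2 - 12/5x_2 + 7/5, g_2 = x_1 - 5/2x_2 + 7/2.

Reduce p = 5x_1x_2 + x_2 + 4 modulo G:
  leading term x_1x_2: subtract (5x_2)·g_2 from 5x_1x_2 + x_2 + 4 → 25/2x_2^2 - 33/2x_2 + 4
  leading term x_2^2: subtract (25/2)·g_1 from 25/2x_2^2 - 33/2x_2 + 4 → 27/2x_2 - 27/2
  leading term x_2: no divisor's leading term divides it; move 27/2x_2 to the remainder.
  leading term 1: no divisor's leading term divides it; move -27/2 to the remainder.
  normal form = 27/2x_2 - 27/2.
The normal form is nonzero, so p ∉ I. Since p minus its normal form lies in I, I + (p) = I + (r) where r = 27/2x_2 - 27/2; decide whether this ideal is the whole ring.
Run Buchberger on G together with r (pairs among the g_i already reduce to 0 since G is a Gröbner basis):
g_1 = x_2^2 - 12/5x_2 + 7/5, LT = x_2^2.
g_2 = x_1 - 5/2x_2 + 7/2, LT = x_1.
r = 27/2x_2 - 27/2, LT = x_2.

The S-polynomials (S(g_1,g_2), S(g_1,r), S(g_2,r)) all reduce to 0 modulo the current basis, so we have a Gröbner basis.
Inter-reduce: drop elements whose leading term is divisible by another's, tail-reduce, and make monic.
Reduced Gröbner basis: {x_1 + 1, x_2 - 1}.
The reduced Gröbner basis of I + (p) is {x_1 + 1, x_2 - 1} ≠ {1}, a proper ideal, so the enlarged system stays consistent: p is independent of I, with normal form 27/2x_2 - 27/2.

5x_1x_2 + x_2 + 4 is independent of I; its normal form modulo I is 27/2x_2 - 27/2.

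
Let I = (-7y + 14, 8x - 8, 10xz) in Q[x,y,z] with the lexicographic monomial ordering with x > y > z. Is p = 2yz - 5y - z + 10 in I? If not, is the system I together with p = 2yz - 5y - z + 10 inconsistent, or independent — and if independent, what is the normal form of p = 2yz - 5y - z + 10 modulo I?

First compute the reduced Gröbner basis of I by Buchberger's algorithm.
f_1 = -7y + 14, LT = y.
f_2 = 8x - 8, LT = x.
f_3 = 10xz, LT = xz.

S(f_2,f_3): lcm = xz. S = -z.
  reduce S modulo (f_1, f_2, f_3):
  remainder -z ≠ 0; add h_4 = -z to the basis.

The other S-polynomials (S(f_1,f_2), S(f_1,f_3), S(f_1,h_4), S(f_2,h_4), S(f_3,h_4)) all reduce to 0 modulo the current basis, so we have a Gröbner basis.
Inter-reduce: drop elements whose leading term is divisible by another's, tail-reduce, and make monic.
Reduced Gröbner basis: {x - 1, y - 2, z}.
Label its elements g_1 = x - 1, g_2 = y - 2, g_3 = z.

Reduce p = 2yz - 5y - z + 10 modulo G:
  leading term yz: subtract (2z)·g_2 from 2yz - 5y - z + 10 → -5y + 3z + 10
  leading term y: subtract (-5)·g_2 from -5y + 3z + 10 → 3z
  leading term z: subtract (3)·g_3 from 3z → 0
  normal form = 0.
Since the normal form is 0, p ∈ I.

2yz - 5y - z + 10 lies in I (it reduces to 0).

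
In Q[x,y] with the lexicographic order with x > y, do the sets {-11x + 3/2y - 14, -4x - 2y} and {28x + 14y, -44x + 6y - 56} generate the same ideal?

Yes, the ideals are equal.

Equality of ideals is decidable: compute both reduced Gröbner bases (unique for the ordering) and check whether they agree.
Buchberger on the first generating set:
f_1 = -11x + 3/2y - 14, LT = x.
f_2 = -4x - 2y, LT = x.

S(f_1,f_2): lcm = x. S = -7/11y + 14/11.
  leading term y: no divisor's leading term divides it; move -7/11y to the remainder.
  leading term 1: no divisor's leading term divides it; move 14/11 to the remainder.
  remainder -7/11y + 14/11 ≠ 0; add g_3 = -7/11y + 14/11 to the basis.

S(f_1,g_3): leading monomials are coprime, so the S-polynomial reduces to 0 (Buchberger's first criterion).
S(f_2,g_3): leading monomials are coprime, so the S-polynomial reduces to 0 (Buchberger's first criterion).
Every S-polynomial of the final basis reduces to 0, so we have a Gröbner basis.
Inter-reduce: drop elements whose leading term is divisible by another's, tail-reduce, and make monic.
Reduced Gröbner basis: {x + 1, y - 2}.

Buchberger on the second generating set:
h_1 = 28x + 14y, LT = x.
h_2 = -44x + 6y - 56, LT = x.

S(h_1,h_2): lcm = x. S = 7/11y - 14/11.
  leading term y: no divisor's leading term divides it; move 7/11y to the remainder.
  leading term 1: no divisor's leading term divides it; move -14/11 to the remainder.
  remainder 7/11y - 14/11 ≠ 0; add k_3 = 7/11y - 14/11 to the basis.

S(h_1,k_3): leading monomials are coprime, so the S-polynomial reduces to 0 (Buchberger's first criterion).
S(h_2,k_3): leading monomials are coprime, so the S-polynomial reduces to 0 (Buchberger's first criterion).
Every S-polynomial of the final basis reduces to 0, so we have a Gröbner basis.
Inter-reduce: drop elements whose leading term is divisible by another's, tail-reduce, and make monic.
Reduced Gröbner basis: {x + 1, y - 2}.

These coincide, so the ideals are equal.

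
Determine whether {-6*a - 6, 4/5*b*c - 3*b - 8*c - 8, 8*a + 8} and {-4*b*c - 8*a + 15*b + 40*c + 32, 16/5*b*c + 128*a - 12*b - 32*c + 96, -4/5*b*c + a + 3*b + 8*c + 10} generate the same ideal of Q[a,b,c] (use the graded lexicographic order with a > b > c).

For a fixed monomial order, each ideal has a unique reduced Gröbner basis; comparing bases decides equality.
Buchberger on the first generating set:
f_1 = -6*a - 6, LT = a.
f_2 = 4/5*b*c - 3*b - 8*c - 8, LT = b*c.
f_3 = 8*a + 8, LT = a.

The S-polynomials (S(f_1,f_2), S(f_1,f_3), S(f_2,f_3)) all reduce to 0 modulo the current basis, so we have a Gröbner basis.
Inter-reduce: drop elements whose leading term is divisible by another's, tail-reduce, and make monic.
Reduced Gröbner basis: {b*c - 15/4*b - 10*c - 10, a + 1}.

Buchberger on the second generating set:
h_1 = -4*b*c - 8*a + 15*b + 40*c + 32, LT = b*c.
h_2 = 16/5*b*c + 128*a - 12*b - 32*c + 96, LT = b*c.
h_3 = -4/5*b*c + a + 3*b + 8*c + 10, LT = b*c.

S(h_1,h_2): lcm = b*c. S = -38*a - 38.
  leading term a: no divisor's leading term divides it; move -38*a to the remainder.
  leading term 1: no divisor's leading term divides it; move -38 to the remainder.
  remainder -38*a - 38 ≠ 0; add k_4 = -38*a - 38 to the basis.

S(h_1,h_3): lcm = b*c. S = 13/4*a + 9/2.
  leading term a: subtract (-13/152)·k_4 from 13/4*a + 9/2 → 5/4
  leading term 1: no divisor's leading term divides it; move 5/4 to the remainder.
  remainder 5/4 ≠ 0; add k_5 = 5/4 to the basis.

The other S-polynomials (S(h_2,h_3), S(h_1,k_4), S(h_2,k_4), S(h_3,k_4), S(h_1,k_5), S(h_2,k_5), S(h_3,k_5), S(k_4,k_5)) all reduce to 0 modulo the current basis, so we have a Gröbner basis.
Inter-reduce: drop elements whose leading term is divisible by another's, tail-reduce, and make monic.
Reduced Gröbner basis: {1}.

Since the reduced bases disagree, the two ideals are not the same.

No, the ideals differ.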